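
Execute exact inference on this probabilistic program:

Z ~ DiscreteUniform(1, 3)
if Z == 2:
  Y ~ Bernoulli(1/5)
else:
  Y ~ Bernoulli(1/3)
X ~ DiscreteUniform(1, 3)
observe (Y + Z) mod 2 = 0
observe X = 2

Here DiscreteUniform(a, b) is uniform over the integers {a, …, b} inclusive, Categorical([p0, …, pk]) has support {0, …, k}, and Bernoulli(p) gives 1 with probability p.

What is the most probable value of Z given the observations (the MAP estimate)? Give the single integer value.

argmax_v P(Z = v | obs) = 2

Enumerate traces; 3 have nonzero weight after conditioning:
  (Z=1, Y=1, X=2) weight 1/27
  (Z=2, Y=0, X=2) weight 4/45
  (Z=3, Y=1, X=2) weight 1/27
Group by Z:
  weight(Z=1) = 1/27
  weight(Z=2) = 4/45
  weight(Z=3) = 1/27
Total weight = 1/27 + 4/45 + 1/27 = 22/135
P(Z=1 | obs) = 1/27 / 22/135 = 5/22
P(Z=2 | obs) = 4/45 / 22/135 = 6/11
P(Z=3 | obs) = 1/27 / 22/135 = 5/22
argmax = 2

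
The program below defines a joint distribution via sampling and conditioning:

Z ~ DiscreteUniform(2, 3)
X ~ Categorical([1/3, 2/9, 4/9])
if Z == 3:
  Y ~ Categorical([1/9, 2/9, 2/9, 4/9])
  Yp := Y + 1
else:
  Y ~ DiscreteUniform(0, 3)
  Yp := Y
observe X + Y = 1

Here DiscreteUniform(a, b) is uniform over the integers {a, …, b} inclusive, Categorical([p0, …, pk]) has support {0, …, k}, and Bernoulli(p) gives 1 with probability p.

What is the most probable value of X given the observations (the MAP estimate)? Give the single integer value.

Enumerate traces; 4 have nonzero weight after conditioning:
  (Z=2, X=0, Y=1) weight 1/24
  (Z=2, X=1, Y=0) weight 1/36
  (Z=3, X=0, Y=1) weight 1/27
  (Z=3, X=1, Y=0) weight 1/81
Group by X:
  weight(X=0) = 17/216
  weight(X=1) = 13/324
Total weight = 17/216 + 13/324 = 77/648
P(X=0 | obs) = 17/216 / 77/648 = 51/77
P(X=1 | obs) = 13/324 / 77/648 = 26/77
argmax = 0

argmax_v P(X = v | obs) = 0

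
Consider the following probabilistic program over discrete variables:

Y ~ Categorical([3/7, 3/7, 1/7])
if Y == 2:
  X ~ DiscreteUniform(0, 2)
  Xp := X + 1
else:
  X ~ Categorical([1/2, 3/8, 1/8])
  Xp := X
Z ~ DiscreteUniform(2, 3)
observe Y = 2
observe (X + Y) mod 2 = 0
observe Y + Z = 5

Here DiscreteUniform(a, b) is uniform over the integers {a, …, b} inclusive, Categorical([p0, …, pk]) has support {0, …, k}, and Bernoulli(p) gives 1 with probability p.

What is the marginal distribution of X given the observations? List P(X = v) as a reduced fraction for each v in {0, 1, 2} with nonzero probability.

Enumerate traces; 2 have nonzero weight after conditioning:
  (Y=2, X=0, Z=3) weight 1/42
  (Y=2, X=2, Z=3) weight 1/42
Group by X:
  weight(X=0) = 1/42
  weight(X=2) = 1/42
Total weight = 1/42 + 1/42 = 1/21
P(X=0 | obs) = 1/42 / 1/21 = 1/2
P(X=2 | obs) = 1/42 / 1/21 = 1/2

P(X=0) = 1/2, P(X=2) = 1/2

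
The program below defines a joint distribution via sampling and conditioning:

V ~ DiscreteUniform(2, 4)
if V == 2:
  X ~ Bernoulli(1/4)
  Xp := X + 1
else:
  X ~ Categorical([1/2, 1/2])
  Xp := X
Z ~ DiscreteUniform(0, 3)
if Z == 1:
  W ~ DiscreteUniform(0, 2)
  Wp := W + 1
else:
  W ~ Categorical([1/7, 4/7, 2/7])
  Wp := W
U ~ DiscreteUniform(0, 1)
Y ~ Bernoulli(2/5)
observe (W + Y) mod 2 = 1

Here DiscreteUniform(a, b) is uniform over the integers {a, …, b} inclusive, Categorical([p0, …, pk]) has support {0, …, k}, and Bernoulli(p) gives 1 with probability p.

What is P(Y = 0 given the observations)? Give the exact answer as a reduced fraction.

P(Y = 0 | obs) = 129/211

Enumerate traces; 144 have nonzero weight after conditioning:
  (V=2, X=0, Z=0, W=0, U=0, Y=1) weight 1/560
  (V=2, X=0, Z=0, W=0, U=1, Y=1) weight 1/560
  (V=2, X=0, Z=0, W=1, U=0, Y=0) weight 3/280
  (V=2, X=0, Z=0, W=1, U=1, Y=0) weight 3/280
  (V=2, X=0, Z=0, W=2, U=0, Y=1) weight 1/280
  (V=2, X=0, Z=0, W=2, U=1, Y=1) weight 1/280
  (V=2, X=0, Z=1, W=0, U=0, Y=1) weight 1/240
  (V=2, X=0, Z=1, W=0, U=1, Y=1) weight 1/240
  … 136 more
Group by Y:
  weight(Y=0) = 43/140
  weight(Y=1) = 41/210
Total weight = 43/140 + 41/210 = 211/420
P(Y=0 | obs) = 43/140 / 211/420 = 129/211
P(Y=1 | obs) = 41/210 / 211/420 = 82/211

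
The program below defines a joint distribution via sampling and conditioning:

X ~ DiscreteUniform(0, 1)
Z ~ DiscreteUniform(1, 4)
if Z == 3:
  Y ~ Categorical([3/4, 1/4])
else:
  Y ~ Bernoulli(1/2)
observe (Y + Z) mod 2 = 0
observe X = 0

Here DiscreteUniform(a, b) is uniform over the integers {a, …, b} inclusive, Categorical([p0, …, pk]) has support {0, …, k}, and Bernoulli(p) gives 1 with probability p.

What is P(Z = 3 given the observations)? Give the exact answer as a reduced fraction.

Enumerate traces; 4 have nonzero weight after conditioning:
  (X=0, Z=1, Y=1) weight 1/16
  (X=0, Z=2, Y=0) weight 1/16
  (X=0, Z=3, Y=1) weight 1/32
  (X=0, Z=4, Y=0) weight 1/16
Group by Z:
  weight(Z=1) = 1/16
  weight(Z=2) = 1/16
  weight(Z=3) = 1/32
  weight(Z=4) = 1/16
Total weight = 1/16 + 1/16 + 1/32 + 1/16 = 7/32
P(Z=1 | obs) = 1/16 / 7/32 = 2/7
P(Z=2 | obs) = 1/16 / 7/32 = 2/7
P(Z=3 | obs) = 1/32 / 7/32 = 1/7
P(Z=4 | obs) = 1/16 / 7/32 = 2/7

P(Z = 3 | obs) = 1/7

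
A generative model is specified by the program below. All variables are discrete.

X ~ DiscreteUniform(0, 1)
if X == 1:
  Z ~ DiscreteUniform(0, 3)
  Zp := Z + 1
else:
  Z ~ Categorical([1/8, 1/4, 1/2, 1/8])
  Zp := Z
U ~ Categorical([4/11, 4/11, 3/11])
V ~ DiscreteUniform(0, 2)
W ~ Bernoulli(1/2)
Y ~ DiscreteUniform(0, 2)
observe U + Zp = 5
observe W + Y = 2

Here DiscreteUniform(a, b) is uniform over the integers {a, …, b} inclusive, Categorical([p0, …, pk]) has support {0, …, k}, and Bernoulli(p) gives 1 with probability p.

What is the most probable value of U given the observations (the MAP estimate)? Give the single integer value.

Enumerate traces; 18 have nonzero weight after conditioning:
  (X=0, Z=3, U=2, V=0, W=0, Y=2) weight 1/1056
  (X=0, Z=3, U=2, V=0, W=1, Y=1) weight 1/1056
  (X=0, Z=3, U=2, V=1, W=0, Y=2) weight 1/1056
  (X=0, Z=3, U=2, V=1, W=1, Y=1) weight 1/1056
  (X=0, Z=3, U=2, V=2, W=0, Y=2) weight 1/1056
  (X=0, Z=3, U=2, V=2, W=1, Y=1) weight 1/1056
  (X=1, Z=2, U=2, V=0, W=0, Y=2) weight 1/528
  (X=1, Z=2, U=2, V=0, W=1, Y=1) weight 1/528
  (X=1, Z=3, U=1, V=0, W=0, Y=2) weight 1/396
  … 9 more
Group by U:
  weight(U=1) = 1/66
  weight(U=2) = 3/176
Total weight = 1/66 + 3/176 = 17/528
P(U=1 | obs) = 1/66 / 17/528 = 8/17
P(U=2 | obs) = 3/176 / 17/528 = 9/17
argmax = 2

argmax_v P(U = v | obs) = 2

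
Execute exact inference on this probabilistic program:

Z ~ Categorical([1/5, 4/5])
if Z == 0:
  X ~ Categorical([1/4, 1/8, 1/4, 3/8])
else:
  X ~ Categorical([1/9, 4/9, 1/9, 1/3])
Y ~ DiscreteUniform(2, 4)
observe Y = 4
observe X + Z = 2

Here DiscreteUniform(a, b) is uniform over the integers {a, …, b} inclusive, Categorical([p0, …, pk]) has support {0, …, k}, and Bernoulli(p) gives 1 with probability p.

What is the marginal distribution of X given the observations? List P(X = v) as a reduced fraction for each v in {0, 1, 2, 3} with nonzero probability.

Enumerate traces; 2 have nonzero weight after conditioning:
  (Z=0, X=2, Y=4) weight 1/60
  (Z=1, X=1, Y=4) weight 16/135
Group by X:
  weight(X=1) = 16/135
  weight(X=2) = 1/60
Total weight = 16/135 + 1/60 = 73/540
P(X=1 | obs) = 16/135 / 73/540 = 64/73
P(X=2 | obs) = 1/60 / 73/540 = 9/73

P(X=1) = 64/73, P(X=2) = 9/73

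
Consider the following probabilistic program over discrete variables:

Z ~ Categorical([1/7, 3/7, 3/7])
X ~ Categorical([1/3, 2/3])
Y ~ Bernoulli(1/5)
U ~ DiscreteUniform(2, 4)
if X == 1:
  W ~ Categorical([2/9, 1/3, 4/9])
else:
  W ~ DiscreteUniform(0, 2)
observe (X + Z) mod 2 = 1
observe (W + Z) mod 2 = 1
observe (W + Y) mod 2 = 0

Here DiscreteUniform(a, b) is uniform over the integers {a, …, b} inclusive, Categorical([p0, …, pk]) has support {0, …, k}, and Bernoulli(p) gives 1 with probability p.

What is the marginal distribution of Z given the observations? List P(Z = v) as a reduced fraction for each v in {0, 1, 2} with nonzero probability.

P(Z=0) = 1/16, P(Z=1) = 3/4, P(Z=2) = 3/16

Enumerate traces; 12 have nonzero weight after conditioning:
  (Z=0, X=1, Y=1, U=2, W=1) weight 2/945
  (Z=0, X=1, Y=1, U=3, W=1) weight 2/945
  (Z=0, X=1, Y=1, U=4, W=1) weight 2/945
  (Z=1, X=0, Y=0, U=2, W=0) weight 4/315
  (Z=1, X=0, Y=0, U=2, W=2) weight 4/315
  (Z=1, X=0, Y=0, U=3, W=0) weight 4/315
  (Z=1, X=0, Y=0, U=3, W=2) weight 4/315
  (Z=1, X=0, Y=0, U=4, W=0) weight 4/315
  (Z=2, X=1, Y=1, U=2, W=1) weight 2/315
  … 3 more
Group by Z:
  weight(Z=0) = 2/315
  weight(Z=1) = 8/105
  weight(Z=2) = 2/105
Total weight = 2/315 + 8/105 + 2/105 = 32/315
P(Z=0 | obs) = 2/315 / 32/315 = 1/16
P(Z=1 | obs) = 8/105 / 32/315 = 3/4
P(Z=2 | obs) = 2/105 / 32/315 = 3/16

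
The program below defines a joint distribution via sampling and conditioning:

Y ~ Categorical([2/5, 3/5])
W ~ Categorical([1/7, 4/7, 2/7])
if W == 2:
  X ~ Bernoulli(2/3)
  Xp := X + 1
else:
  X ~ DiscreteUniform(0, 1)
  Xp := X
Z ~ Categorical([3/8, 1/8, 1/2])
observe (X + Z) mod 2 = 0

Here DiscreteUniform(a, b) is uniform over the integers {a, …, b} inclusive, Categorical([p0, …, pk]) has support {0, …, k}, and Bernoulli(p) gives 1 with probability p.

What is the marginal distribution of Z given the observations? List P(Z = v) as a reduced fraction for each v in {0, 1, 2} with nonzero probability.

P(Z=0) = 19/52, P(Z=1) = 23/156, P(Z=2) = 19/39

Enumerate traces; 18 have nonzero weight after conditioning:
  (Y=0, W=0, X=0, Z=0) weight 3/280
  (Y=0, W=0, X=0, Z=2) weight 1/70
  (Y=0, W=0, X=1, Z=1) weight 1/280
  (Y=0, W=1, X=0, Z=0) weight 3/70
  (Y=0, W=1, X=0, Z=2) weight 2/35
  (Y=0, W=1, X=1, Z=1) weight 1/70
  (Y=0, W=2, X=0, Z=0) weight 1/70
  (Y=0, W=2, X=0, Z=2) weight 2/105
  … 10 more
Group by Z:
  weight(Z=0) = 19/112
  weight(Z=1) = 23/336
  weight(Z=2) = 19/84
Total weight = 19/112 + 23/336 + 19/84 = 13/28
P(Z=0 | obs) = 19/112 / 13/28 = 19/52
P(Z=1 | obs) = 23/336 / 13/28 = 23/156
P(Z=2 | obs) = 19/84 / 13/28 = 19/39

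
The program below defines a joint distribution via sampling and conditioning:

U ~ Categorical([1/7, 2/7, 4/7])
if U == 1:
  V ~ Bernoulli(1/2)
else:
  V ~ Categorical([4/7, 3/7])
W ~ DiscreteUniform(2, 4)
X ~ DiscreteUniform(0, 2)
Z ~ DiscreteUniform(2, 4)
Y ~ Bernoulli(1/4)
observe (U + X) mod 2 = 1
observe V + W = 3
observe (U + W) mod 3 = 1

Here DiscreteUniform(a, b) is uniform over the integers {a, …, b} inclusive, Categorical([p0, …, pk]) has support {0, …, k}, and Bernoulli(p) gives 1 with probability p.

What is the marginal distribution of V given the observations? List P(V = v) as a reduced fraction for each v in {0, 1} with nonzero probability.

P(V=0) = 7/13, P(V=1) = 6/13

Enumerate traces; 18 have nonzero weight after conditioning:
  (U=1, V=0, W=3, X=0, Z=2, Y=0) weight 1/252
  (U=1, V=0, W=3, X=0, Z=2, Y=1) weight 1/756
  (U=1, V=0, W=3, X=0, Z=3, Y=0) weight 1/252
  (U=1, V=0, W=3, X=0, Z=3, Y=1) weight 1/756
  (U=1, V=0, W=3, X=0, Z=4, Y=0) weight 1/252
  (U=1, V=0, W=3, X=0, Z=4, Y=1) weight 1/756
  (U=1, V=0, W=3, X=2, Z=2, Y=0) weight 1/252
  (U=1, V=0, W=3, X=2, Z=2, Y=1) weight 1/756
  (U=2, V=1, W=2, X=1, Z=2, Y=0) weight 1/147
  … 9 more
Group by V:
  weight(V=0) = 2/63
  weight(V=1) = 4/147
Total weight = 2/63 + 4/147 = 26/441
P(V=0 | obs) = 2/63 / 26/441 = 7/13
P(V=1 | obs) = 4/147 / 26/441 = 6/13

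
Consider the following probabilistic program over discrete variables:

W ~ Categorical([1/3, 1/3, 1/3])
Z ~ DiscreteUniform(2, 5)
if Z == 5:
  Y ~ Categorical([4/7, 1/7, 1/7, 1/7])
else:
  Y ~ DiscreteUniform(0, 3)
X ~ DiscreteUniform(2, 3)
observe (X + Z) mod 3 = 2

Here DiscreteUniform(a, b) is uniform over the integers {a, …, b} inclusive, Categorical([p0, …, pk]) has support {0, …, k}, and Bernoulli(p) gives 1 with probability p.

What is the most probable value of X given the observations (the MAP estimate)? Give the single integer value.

Enumerate traces; 36 have nonzero weight after conditioning:
  (W=0, Z=2, Y=0, X=3) weight 1/96
  (W=0, Z=2, Y=1, X=3) weight 1/96
  (W=0, Z=2, Y=2, X=3) weight 1/96
  (W=0, Z=2, Y=3, X=3) weight 1/96
  (W=0, Z=3, Y=0, X=2) weight 1/96
  (W=0, Z=3, Y=1, X=2) weight 1/96
  (W=0, Z=3, Y=2, X=2) weight 1/96
  (W=0, Z=3, Y=3, X=2) weight 1/96
  … 28 more
Group by X:
  weight(X=2) = 1/8
  weight(X=3) = 1/4
Total weight = 1/8 + 1/4 = 3/8
P(X=2 | obs) = 1/8 / 3/8 = 1/3
P(X=3 | obs) = 1/4 / 3/8 = 2/3
argmax = 3

argmax_v P(X = v | obs) = 3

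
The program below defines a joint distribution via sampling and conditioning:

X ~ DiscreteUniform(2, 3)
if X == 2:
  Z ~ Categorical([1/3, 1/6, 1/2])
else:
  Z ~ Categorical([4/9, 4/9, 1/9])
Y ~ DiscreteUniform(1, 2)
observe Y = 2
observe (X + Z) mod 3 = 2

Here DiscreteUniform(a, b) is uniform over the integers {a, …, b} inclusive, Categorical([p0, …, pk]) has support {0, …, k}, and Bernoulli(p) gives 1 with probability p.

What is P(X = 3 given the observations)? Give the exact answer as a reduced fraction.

Enumerate traces; 2 have nonzero weight after conditioning:
  (X=2, Z=0, Y=2) weight 1/12
  (X=3, Z=2, Y=2) weight 1/36
Group by X:
  weight(X=2) = 1/12
  weight(X=3) = 1/36
Total weight = 1/12 + 1/36 = 1/9
P(X=2 | obs) = 1/12 / 1/9 = 3/4
P(X=3 | obs) = 1/36 / 1/9 = 1/4

P(X = 3 | obs) = 1/4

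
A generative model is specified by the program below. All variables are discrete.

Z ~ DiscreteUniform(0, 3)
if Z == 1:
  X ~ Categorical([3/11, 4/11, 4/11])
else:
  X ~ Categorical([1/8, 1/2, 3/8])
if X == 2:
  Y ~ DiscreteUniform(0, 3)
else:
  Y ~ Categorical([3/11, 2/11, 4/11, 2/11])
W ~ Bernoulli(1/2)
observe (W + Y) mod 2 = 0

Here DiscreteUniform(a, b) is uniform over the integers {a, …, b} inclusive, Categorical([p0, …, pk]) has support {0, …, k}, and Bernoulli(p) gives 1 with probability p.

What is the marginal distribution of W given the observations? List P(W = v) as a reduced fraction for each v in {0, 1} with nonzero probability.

Enumerate traces; 48 have nonzero weight after conditioning:
  (Z=0, X=0, Y=0, W=0) weight 3/704
  (Z=0, X=0, Y=1, W=1) weight 1/352
  (Z=0, X=0, Y=2, W=0) weight 1/176
  (Z=0, X=0, Y=3, W=1) weight 1/352
  (Z=0, X=1, Y=0, W=0) weight 3/176
  (Z=0, X=1, Y=1, W=1) weight 1/88
  (Z=0, X=1, Y=2, W=0) weight 1/44
  (Z=0, X=1, Y=3, W=1) weight 1/88
  … 40 more
Group by W:
  weight(W=0) = 4535/15488
  weight(W=1) = 3209/15488
Total weight = 4535/15488 + 3209/15488 = 1/2
P(W=0 | obs) = 4535/15488 / 1/2 = 4535/7744
P(W=1 | obs) = 3209/15488 / 1/2 = 3209/7744

P(W=0) = 4535/7744, P(W=1) = 3209/7744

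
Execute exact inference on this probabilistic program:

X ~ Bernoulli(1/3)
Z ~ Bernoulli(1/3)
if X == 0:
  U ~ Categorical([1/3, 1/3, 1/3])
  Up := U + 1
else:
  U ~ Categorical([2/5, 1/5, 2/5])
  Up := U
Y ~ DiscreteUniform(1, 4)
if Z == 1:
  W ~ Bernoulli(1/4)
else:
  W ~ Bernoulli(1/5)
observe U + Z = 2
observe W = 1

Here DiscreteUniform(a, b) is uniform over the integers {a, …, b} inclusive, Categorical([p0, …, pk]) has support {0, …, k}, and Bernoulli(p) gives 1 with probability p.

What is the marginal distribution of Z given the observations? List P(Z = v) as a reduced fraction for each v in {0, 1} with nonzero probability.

P(Z=0) = 128/193, P(Z=1) = 65/193

Enumerate traces; 16 have nonzero weight after conditioning:
  (X=0, Z=0, U=2, Y=1, W=1) weight 1/135
  (X=0, Z=0, U=2, Y=2, W=1) weight 1/135
  (X=0, Z=0, U=2, Y=3, W=1) weight 1/135
  (X=0, Z=0, U=2, Y=4, W=1) weight 1/135
  (X=0, Z=1, U=1, Y=1, W=1) weight 1/216
  (X=0, Z=1, U=1, Y=2, W=1) weight 1/216
  (X=0, Z=1, U=1, Y=3, W=1) weight 1/216
  (X=0, Z=1, U=1, Y=4, W=1) weight 1/216
  … 8 more
Group by Z:
  weight(Z=0) = 32/675
  weight(Z=1) = 13/540
Total weight = 32/675 + 13/540 = 193/2700
P(Z=0 | obs) = 32/675 / 193/2700 = 128/193
P(Z=1 | obs) = 13/540 / 193/2700 = 65/193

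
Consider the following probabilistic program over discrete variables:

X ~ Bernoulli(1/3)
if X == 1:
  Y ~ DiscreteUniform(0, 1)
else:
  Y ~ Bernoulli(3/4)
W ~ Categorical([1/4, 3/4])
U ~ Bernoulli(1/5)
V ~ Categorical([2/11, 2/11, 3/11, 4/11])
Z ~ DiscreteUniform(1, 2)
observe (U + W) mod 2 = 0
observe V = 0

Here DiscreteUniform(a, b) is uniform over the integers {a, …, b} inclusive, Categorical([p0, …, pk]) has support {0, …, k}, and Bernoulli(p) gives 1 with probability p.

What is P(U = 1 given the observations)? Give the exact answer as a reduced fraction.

P(U = 1 | obs) = 3/7

Enumerate traces; 16 have nonzero weight after conditioning:
  (X=0, Y=0, W=0, U=0, V=0, Z=1) weight 1/330
  (X=0, Y=0, W=0, U=0, V=0, Z=2) weight 1/330
  (X=0, Y=0, W=1, U=1, V=0, Z=1) weight 1/440
  (X=0, Y=0, W=1, U=1, V=0, Z=2) weight 1/440
  (X=0, Y=1, W=0, U=0, V=0, Z=1) weight 1/110
  (X=0, Y=1, W=0, U=0, V=0, Z=2) weight 1/110
  (X=0, Y=1, W=1, U=1, V=0, Z=1) weight 3/440
  (X=0, Y=1, W=1, U=1, V=0, Z=2) weight 3/440
  … 8 more
Group by U:
  weight(U=0) = 2/55
  weight(U=1) = 3/110
Total weight = 2/55 + 3/110 = 7/110
P(U=0 | obs) = 2/55 / 7/110 = 4/7
P(U=1 | obs) = 3/110 / 7/110 = 3/7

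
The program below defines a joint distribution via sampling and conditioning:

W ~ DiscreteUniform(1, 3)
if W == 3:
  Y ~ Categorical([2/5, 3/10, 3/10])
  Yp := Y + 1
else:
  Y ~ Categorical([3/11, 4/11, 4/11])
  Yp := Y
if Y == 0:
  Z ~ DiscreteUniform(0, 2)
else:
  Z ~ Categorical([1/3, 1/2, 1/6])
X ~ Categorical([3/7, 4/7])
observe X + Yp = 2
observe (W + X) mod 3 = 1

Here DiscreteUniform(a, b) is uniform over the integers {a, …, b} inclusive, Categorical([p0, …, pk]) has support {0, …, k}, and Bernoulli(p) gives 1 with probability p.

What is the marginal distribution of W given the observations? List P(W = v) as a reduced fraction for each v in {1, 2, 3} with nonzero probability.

P(W=1) = 15/37, P(W=3) = 22/37

Enumerate traces; 6 have nonzero weight after conditioning:
  (W=1, Y=2, Z=0, X=0) weight 4/231
  (W=1, Y=2, Z=1, X=0) weight 2/77
  (W=1, Y=2, Z=2, X=0) weight 2/231
  (W=3, Y=0, Z=0, X=1) weight 8/315
  (W=3, Y=0, Z=1, X=1) weight 8/315
  (W=3, Y=0, Z=2, X=1) weight 8/315
Group by W:
  weight(W=1) = 4/77
  weight(W=3) = 8/105
Total weight = 4/77 + 8/105 = 148/1155
P(W=1 | obs) = 4/77 / 148/1155 = 15/37
P(W=3 | obs) = 8/105 / 148/1155 = 22/37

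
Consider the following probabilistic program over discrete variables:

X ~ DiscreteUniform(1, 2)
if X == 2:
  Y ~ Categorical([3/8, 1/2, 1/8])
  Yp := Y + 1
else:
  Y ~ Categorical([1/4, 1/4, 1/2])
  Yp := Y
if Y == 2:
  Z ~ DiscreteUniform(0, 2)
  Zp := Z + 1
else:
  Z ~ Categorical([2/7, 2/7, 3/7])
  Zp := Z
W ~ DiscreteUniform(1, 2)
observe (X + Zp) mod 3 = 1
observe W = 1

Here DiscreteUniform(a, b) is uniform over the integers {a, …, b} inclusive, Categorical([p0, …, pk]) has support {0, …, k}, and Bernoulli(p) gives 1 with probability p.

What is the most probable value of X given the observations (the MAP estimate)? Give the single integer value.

argmax_v P(X = v | obs) = 2

Enumerate traces; 6 have nonzero weight after conditioning:
  (X=1, Y=0, Z=0, W=1) weight 1/56
  (X=1, Y=1, Z=0, W=1) weight 1/56
  (X=1, Y=2, Z=2, W=1) weight 1/24
  (X=2, Y=0, Z=2, W=1) weight 9/224
  (X=2, Y=1, Z=2, W=1) weight 3/56
  (X=2, Y=2, Z=1, W=1) weight 1/96
Group by X:
  weight(X=1) = 13/168
  weight(X=2) = 5/48
Total weight = 13/168 + 5/48 = 61/336
P(X=1 | obs) = 13/168 / 61/336 = 26/61
P(X=2 | obs) = 5/48 / 61/336 = 35/61
argmax = 2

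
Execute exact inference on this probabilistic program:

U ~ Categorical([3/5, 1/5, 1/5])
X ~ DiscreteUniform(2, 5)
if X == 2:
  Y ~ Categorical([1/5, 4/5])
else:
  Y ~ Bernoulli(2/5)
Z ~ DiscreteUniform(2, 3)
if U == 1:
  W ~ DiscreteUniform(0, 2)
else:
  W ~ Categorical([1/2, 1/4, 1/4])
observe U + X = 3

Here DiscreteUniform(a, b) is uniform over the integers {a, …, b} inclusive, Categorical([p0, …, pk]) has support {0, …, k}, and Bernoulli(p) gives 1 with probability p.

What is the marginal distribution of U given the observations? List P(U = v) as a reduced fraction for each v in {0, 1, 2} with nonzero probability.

P(U=0) = 3/4, P(U=1) = 1/4

Enumerate traces; 24 have nonzero weight after conditioning:
  (U=0, X=3, Y=0, Z=2, W=0) weight 9/400
  (U=0, X=3, Y=0, Z=2, W=1) weight 9/800
  (U=0, X=3, Y=0, Z=2, W=2) weight 9/800
  (U=0, X=3, Y=0, Z=3, W=0) weight 9/400
  (U=0, X=3, Y=0, Z=3, W=1) weight 9/800
  (U=0, X=3, Y=0, Z=3, W=2) weight 9/800
  (U=0, X=3, Y=1, Z=2, W=0) weight 3/200
  (U=0, X=3, Y=1, Z=2, W=1) weight 3/400
  (U=1, X=2, Y=0, Z=2, W=0) weight 1/600
  … 15 more
Group by U:
  weight(U=0) = 3/20
  weight(U=1) = 1/20
Total weight = 3/20 + 1/20 = 1/5
P(U=0 | obs) = 3/20 / 1/5 = 3/4
P(U=1 | obs) = 1/20 / 1/5 = 1/4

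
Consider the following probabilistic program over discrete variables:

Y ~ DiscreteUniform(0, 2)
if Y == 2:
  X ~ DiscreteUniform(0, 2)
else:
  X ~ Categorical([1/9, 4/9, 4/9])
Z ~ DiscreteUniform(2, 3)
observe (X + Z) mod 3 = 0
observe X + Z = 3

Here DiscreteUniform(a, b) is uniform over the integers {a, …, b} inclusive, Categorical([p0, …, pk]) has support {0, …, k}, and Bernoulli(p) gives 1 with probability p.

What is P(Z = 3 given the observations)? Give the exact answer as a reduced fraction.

Enumerate traces; 6 have nonzero weight after conditioning:
  (Y=0, X=0, Z=3) weight 1/54
  (Y=0, X=1, Z=2) weight 2/27
  (Y=1, X=0, Z=3) weight 1/54
  (Y=1, X=1, Z=2) weight 2/27
  (Y=2, X=0, Z=3) weight 1/18
  (Y=2, X=1, Z=2) weight 1/18
Group by Z:
  weight(Z=2) = 11/54
  weight(Z=3) = 5/54
Total weight = 11/54 + 5/54 = 8/27
P(Z=2 | obs) = 11/54 / 8/27 = 11/16
P(Z=3 | obs) = 5/54 / 8/27 = 5/16

P(Z = 3 | obs) = 5/16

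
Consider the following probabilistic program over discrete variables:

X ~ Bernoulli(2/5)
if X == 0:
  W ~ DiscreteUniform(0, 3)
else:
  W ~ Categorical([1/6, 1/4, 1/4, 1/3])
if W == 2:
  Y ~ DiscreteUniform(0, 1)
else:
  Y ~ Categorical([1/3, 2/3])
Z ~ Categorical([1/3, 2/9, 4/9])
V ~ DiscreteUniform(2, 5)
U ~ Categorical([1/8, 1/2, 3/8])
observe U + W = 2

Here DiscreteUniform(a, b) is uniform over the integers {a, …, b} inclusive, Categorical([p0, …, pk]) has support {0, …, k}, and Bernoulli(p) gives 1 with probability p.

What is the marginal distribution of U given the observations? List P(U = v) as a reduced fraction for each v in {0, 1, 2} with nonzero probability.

P(U=0) = 5/38, P(U=1) = 10/19, P(U=2) = 13/38

Enumerate traces; 144 have nonzero weight after conditioning:
  (X=0, W=0, Y=0, Z=0, V=2, U=2) weight 1/640
  (X=0, W=0, Y=0, Z=0, V=3, U=2) weight 1/640
  (X=0, W=0, Y=0, Z=0, V=4, U=2) weight 1/640
  (X=0, W=0, Y=0, Z=0, V=5, U=2) weight 1/640
  (X=0, W=0, Y=0, Z=1, V=2, U=2) weight 1/960
  (X=0, W=0, Y=0, Z=1, V=3, U=2) weight 1/960
  (X=0, W=0, Y=0, Z=1, V=4, U=2) weight 1/960
  (X=0, W=0, Y=0, Z=1, V=5, U=2) weight 1/960
  (X=0, W=1, Y=0, Z=0, V=2, U=1) weight 1/480
  (X=0, W=2, Y=0, Z=0, V=2, U=0) weight 1/1280
  … 134 more
Group by U:
  weight(U=0) = 1/32
  weight(U=1) = 1/8
  weight(U=2) = 13/160
Total weight = 1/32 + 1/8 + 13/160 = 19/80
P(U=0 | obs) = 1/32 / 19/80 = 5/38
P(U=1 | obs) = 1/8 / 19/80 = 10/19
P(U=2 | obs) = 13/160 / 19/80 = 13/38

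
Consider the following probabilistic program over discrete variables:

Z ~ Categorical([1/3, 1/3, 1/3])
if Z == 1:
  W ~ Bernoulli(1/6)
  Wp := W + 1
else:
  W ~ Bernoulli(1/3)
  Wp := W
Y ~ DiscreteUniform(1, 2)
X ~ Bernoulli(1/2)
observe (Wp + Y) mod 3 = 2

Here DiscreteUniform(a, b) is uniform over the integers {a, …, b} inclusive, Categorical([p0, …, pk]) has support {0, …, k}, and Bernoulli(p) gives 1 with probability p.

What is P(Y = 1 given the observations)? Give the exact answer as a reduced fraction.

P(Y = 1 | obs) = 9/17

Enumerate traces; 10 have nonzero weight after conditioning:
  (Z=0, W=0, Y=2, X=0) weight 1/18
  (Z=0, W=0, Y=2, X=1) weight 1/18
  (Z=0, W=1, Y=1, X=0) weight 1/36
  (Z=0, W=1, Y=1, X=1) weight 1/36
  (Z=1, W=0, Y=1, X=0) weight 5/72
  (Z=1, W=0, Y=1, X=1) weight 5/72
  (Z=2, W=0, Y=2, X=0) weight 1/18
  (Z=2, W=0, Y=2, X=1) weight 1/18
  … 2 more
Group by Y:
  weight(Y=1) = 1/4
  weight(Y=2) = 2/9
Total weight = 1/4 + 2/9 = 17/36
P(Y=1 | obs) = 1/4 / 17/36 = 9/17
P(Y=2 | obs) = 2/9 / 17/36 = 8/17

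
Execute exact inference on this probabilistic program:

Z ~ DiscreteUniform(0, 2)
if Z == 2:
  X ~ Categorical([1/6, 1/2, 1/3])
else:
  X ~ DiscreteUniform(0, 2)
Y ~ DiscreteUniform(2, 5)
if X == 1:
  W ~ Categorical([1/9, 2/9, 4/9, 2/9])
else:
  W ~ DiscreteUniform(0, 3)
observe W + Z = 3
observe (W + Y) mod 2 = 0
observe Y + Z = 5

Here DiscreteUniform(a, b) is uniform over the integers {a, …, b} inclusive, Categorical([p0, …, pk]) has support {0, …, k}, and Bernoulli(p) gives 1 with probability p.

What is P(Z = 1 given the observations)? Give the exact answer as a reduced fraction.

Enumerate traces; 9 have nonzero weight after conditioning:
  (Z=0, X=0, Y=5, W=3) weight 1/144
  (Z=0, X=1, Y=5, W=3) weight 1/162
  (Z=0, X=2, Y=5, W=3) weight 1/144
  (Z=1, X=0, Y=4, W=2) weight 1/144
  (Z=1, X=1, Y=4, W=2) weight 1/81
  (Z=1, X=2, Y=4, W=2) weight 1/144
  (Z=2, X=0, Y=3, W=1) weight 1/288
  (Z=2, X=1, Y=3, W=1) weight 1/108
  … 1 more
Group by Z:
  weight(Z=0) = 13/648
  weight(Z=1) = 17/648
  weight(Z=2) = 17/864
Total weight = 13/648 + 17/648 + 17/864 = 19/288
P(Z=0 | obs) = 13/648 / 19/288 = 52/171
P(Z=1 | obs) = 17/648 / 19/288 = 68/171
P(Z=2 | obs) = 17/864 / 19/288 = 17/57

P(Z = 1 | obs) = 68/171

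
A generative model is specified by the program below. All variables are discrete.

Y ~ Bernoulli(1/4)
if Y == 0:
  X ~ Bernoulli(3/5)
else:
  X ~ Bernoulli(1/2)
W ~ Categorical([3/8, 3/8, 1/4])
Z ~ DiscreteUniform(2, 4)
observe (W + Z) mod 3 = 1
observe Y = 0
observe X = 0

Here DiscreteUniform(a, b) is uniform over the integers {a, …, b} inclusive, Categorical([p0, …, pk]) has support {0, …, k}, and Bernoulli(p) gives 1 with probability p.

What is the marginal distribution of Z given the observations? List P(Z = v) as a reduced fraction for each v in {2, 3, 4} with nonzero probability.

Enumerate traces; 3 have nonzero weight after conditioning:
  (Y=0, X=0, W=0, Z=4) weight 3/80
  (Y=0, X=0, W=1, Z=3) weight 3/80
  (Y=0, X=0, W=2, Z=2) weight 1/40
Group by Z:
  weight(Z=2) = 1/40
  weight(Z=3) = 3/80
  weight(Z=4) = 3/80
Total weight = 1/40 + 3/80 + 3/80 = 1/10
P(Z=2 | obs) = 1/40 / 1/10 = 1/4
P(Z=3 | obs) = 3/80 / 1/10 = 3/8
P(Z=4 | obs) = 3/80 / 1/10 = 3/8

P(Z=2) = 1/4, P(Z=3) = 3/8, P(Z=4) = 3/8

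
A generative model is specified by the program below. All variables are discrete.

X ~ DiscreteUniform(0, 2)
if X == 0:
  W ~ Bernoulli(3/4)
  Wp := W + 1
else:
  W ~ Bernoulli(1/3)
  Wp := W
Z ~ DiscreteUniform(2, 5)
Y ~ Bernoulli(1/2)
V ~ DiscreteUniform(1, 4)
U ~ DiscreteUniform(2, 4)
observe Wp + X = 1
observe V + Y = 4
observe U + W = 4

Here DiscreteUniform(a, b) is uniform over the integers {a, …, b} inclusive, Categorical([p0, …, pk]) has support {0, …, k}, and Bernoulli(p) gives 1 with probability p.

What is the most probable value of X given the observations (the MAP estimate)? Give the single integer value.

Enumerate traces; 16 have nonzero weight after conditioning:
  (X=0, W=0, Z=2, Y=0, V=4, U=4) weight 1/1152
  (X=0, W=0, Z=2, Y=1, V=3, U=4) weight 1/1152
  (X=0, W=0, Z=3, Y=0, V=4, U=4) weight 1/1152
  (X=0, W=0, Z=3, Y=1, V=3, U=4) weight 1/1152
  (X=0, W=0, Z=4, Y=0, V=4, U=4) weight 1/1152
  (X=0, W=0, Z=4, Y=1, V=3, U=4) weight 1/1152
  (X=0, W=0, Z=5, Y=0, V=4, U=4) weight 1/1152
  (X=0, W=0, Z=5, Y=1, V=3, U=4) weight 1/1152
  (X=1, W=0, Z=2, Y=0, V=4, U=4) weight 1/432
  … 7 more
Group by X:
  weight(X=0) = 1/144
  weight(X=1) = 1/54
Total weight = 1/144 + 1/54 = 11/432
P(X=0 | obs) = 1/144 / 11/432 = 3/11
P(X=1 | obs) = 1/54 / 11/432 = 8/11
argmax = 1

argmax_v P(X = v | obs) = 1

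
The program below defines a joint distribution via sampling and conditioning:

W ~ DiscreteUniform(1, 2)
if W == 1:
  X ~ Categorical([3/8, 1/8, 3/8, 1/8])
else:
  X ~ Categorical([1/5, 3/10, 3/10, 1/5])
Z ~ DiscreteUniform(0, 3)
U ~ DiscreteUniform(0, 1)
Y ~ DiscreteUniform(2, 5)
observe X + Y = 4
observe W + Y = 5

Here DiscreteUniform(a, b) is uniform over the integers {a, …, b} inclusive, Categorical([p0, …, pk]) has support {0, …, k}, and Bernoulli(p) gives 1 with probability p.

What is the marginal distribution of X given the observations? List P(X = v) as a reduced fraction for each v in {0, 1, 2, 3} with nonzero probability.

Enumerate traces; 16 have nonzero weight after conditioning:
  (W=1, X=0, Z=0, U=0, Y=4) weight 3/512
  (W=1, X=0, Z=0, U=1, Y=4) weight 3/512
  (W=1, X=0, Z=1, U=0, Y=4) weight 3/512
  (W=1, X=0, Z=1, U=1, Y=4) weight 3/512
  (W=1, X=0, Z=2, U=0, Y=4) weight 3/512
  (W=1, X=0, Z=2, U=1, Y=4) weight 3/512
  (W=1, X=0, Z=3, U=0, Y=4) weight 3/512
  (W=1, X=0, Z=3, U=1, Y=4) weight 3/512
  (W=2, X=1, Z=0, U=0, Y=3) weight 3/640
  … 7 more
Group by X:
  weight(X=0) = 3/64
  weight(X=1) = 3/80
Total weight = 3/64 + 3/80 = 27/320
P(X=0 | obs) = 3/64 / 27/320 = 5/9
P(X=1 | obs) = 3/80 / 27/320 = 4/9

P(X=0) = 5/9, P(X=1) = 4/9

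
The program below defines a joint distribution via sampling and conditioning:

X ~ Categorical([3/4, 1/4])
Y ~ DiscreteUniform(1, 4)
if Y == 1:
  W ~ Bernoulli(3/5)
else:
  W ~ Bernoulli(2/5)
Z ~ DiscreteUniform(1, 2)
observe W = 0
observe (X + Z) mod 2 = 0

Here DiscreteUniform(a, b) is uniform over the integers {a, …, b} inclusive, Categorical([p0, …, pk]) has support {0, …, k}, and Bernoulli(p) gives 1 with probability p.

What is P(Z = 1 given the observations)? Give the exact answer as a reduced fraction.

P(Z = 1 | obs) = 1/4

Enumerate traces; 8 have nonzero weight after conditioning:
  (X=0, Y=1, W=0, Z=2) weight 3/80
  (X=0, Y=2, W=0, Z=2) weight 9/160
  (X=0, Y=3, W=0, Z=2) weight 9/160
  (X=0, Y=4, W=0, Z=2) weight 9/160
  (X=1, Y=1, W=0, Z=1) weight 1/80
  (X=1, Y=2, W=0, Z=1) weight 3/160
  (X=1, Y=3, W=0, Z=1) weight 3/160
  (X=1, Y=4, W=0, Z=1) weight 3/160
Group by Z:
  weight(Z=1) = 11/160
  weight(Z=2) = 33/160
Total weight = 11/160 + 33/160 = 11/40
P(Z=1 | obs) = 11/160 / 11/40 = 1/4
P(Z=2 | obs) = 33/160 / 11/40 = 3/4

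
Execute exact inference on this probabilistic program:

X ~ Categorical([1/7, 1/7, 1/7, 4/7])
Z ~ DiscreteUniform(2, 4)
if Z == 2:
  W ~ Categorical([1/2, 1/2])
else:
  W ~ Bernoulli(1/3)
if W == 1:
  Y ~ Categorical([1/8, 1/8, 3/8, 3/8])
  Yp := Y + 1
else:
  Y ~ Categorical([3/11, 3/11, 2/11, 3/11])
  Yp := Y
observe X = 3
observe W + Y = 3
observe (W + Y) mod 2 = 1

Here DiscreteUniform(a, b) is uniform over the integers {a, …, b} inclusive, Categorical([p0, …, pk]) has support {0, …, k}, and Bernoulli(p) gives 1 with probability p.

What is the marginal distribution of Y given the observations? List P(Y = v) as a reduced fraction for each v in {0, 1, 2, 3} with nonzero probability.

P(Y=2) = 7/15, P(Y=3) = 8/15

Enumerate traces; 6 have nonzero weight after conditioning:
  (X=3, Z=2, W=0, Y=3) weight 2/77
  (X=3, Z=2, W=1, Y=2) weight 1/28
  (X=3, Z=3, W=0, Y=3) weight 8/231
  (X=3, Z=3, W=1, Y=2) weight 1/42
  (X=3, Z=4, W=0, Y=3) weight 8/231
  (X=3, Z=4, W=1, Y=2) weight 1/42
Group by Y:
  weight(Y=2) = 1/12
  weight(Y=3) = 2/21
Total weight = 1/12 + 2/21 = 5/28
P(Y=2 | obs) = 1/12 / 5/28 = 7/15
P(Y=3 | obs) = 2/21 / 5/28 = 8/15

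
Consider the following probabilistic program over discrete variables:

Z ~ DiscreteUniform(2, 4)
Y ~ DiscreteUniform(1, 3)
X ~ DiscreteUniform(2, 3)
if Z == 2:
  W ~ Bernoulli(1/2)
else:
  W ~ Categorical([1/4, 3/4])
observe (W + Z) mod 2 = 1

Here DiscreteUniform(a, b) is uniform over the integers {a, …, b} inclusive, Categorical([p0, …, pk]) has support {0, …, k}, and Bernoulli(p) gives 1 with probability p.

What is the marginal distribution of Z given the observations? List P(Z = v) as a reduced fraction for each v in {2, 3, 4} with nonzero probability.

Enumerate traces; 18 have nonzero weight after conditioning:
  (Z=2, Y=1, X=2, W=1) weight 1/36
  (Z=2, Y=1, X=3, W=1) weight 1/36
  (Z=2, Y=2, X=2, W=1) weight 1/36
  (Z=2, Y=2, X=3, W=1) weight 1/36
  (Z=2, Y=3, X=2, W=1) weight 1/36
  (Z=2, Y=3, X=3, W=1) weight 1/36
  (Z=3, Y=1, X=2, W=0) weight 1/72
  (Z=3, Y=1, X=3, W=0) weight 1/72
  (Z=4, Y=1, X=2, W=1) weight 1/24
  … 9 more
Group by Z:
  weight(Z=2) = 1/6
  weight(Z=3) = 1/12
  weight(Z=4) = 1/4
Total weight = 1/6 + 1/12 + 1/4 = 1/2
P(Z=2 | obs) = 1/6 / 1/2 = 1/3
P(Z=3 | obs) = 1/12 / 1/2 = 1/6
P(Z=4 | obs) = 1/4 / 1/2 = 1/2

P(Z=2) = 1/3, P(Z=3) = 1/6, P(Z=4) = 1/2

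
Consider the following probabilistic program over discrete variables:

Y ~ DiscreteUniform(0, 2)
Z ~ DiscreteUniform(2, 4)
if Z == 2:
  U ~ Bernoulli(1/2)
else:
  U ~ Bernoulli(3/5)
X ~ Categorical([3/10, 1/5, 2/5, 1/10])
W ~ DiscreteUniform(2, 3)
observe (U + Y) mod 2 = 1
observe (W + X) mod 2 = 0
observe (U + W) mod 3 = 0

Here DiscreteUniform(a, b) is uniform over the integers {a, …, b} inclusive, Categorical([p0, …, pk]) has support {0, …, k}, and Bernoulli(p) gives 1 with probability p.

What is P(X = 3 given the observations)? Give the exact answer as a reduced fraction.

Enumerate traces; 18 have nonzero weight after conditioning:
  (Y=0, Z=2, U=1, X=0, W=2) weight 1/120
  (Y=0, Z=2, U=1, X=2, W=2) weight 1/90
  (Y=0, Z=3, U=1, X=0, W=2) weight 1/100
  (Y=0, Z=3, U=1, X=2, W=2) weight 1/75
  (Y=0, Z=4, U=1, X=0, W=2) weight 1/100
  (Y=0, Z=4, U=1, X=2, W=2) weight 1/75
  (Y=1, Z=2, U=0, X=1, W=3) weight 1/180
  (Y=1, Z=2, U=0, X=3, W=3) weight 1/360
  … 10 more
Group by X:
  weight(X=0) = 17/300
  weight(X=1) = 13/900
  weight(X=2) = 17/225
  weight(X=3) = 13/1800
Total weight = 17/300 + 13/900 + 17/225 + 13/1800 = 277/1800
P(X=0 | obs) = 17/300 / 277/1800 = 102/277
P(X=1 | obs) = 13/900 / 277/1800 = 26/277
P(X=2 | obs) = 17/225 / 277/1800 = 136/277
P(X=3 | obs) = 13/1800 / 277/1800 = 13/277

P(X = 3 | obs) = 13/277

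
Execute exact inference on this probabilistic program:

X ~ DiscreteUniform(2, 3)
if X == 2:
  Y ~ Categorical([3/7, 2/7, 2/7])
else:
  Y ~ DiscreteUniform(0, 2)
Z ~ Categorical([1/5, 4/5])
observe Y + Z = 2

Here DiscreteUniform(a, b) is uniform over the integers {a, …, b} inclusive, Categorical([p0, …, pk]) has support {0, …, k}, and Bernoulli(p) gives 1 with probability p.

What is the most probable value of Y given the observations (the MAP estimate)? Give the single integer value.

argmax_v P(Y = v | obs) = 1

Enumerate traces; 4 have nonzero weight after conditioning:
  (X=2, Y=1, Z=1) weight 4/35
  (X=2, Y=2, Z=0) weight 1/35
  (X=3, Y=1, Z=1) weight 2/15
  (X=3, Y=2, Z=0) weight 1/30
Group by Y:
  weight(Y=1) = 26/105
  weight(Y=2) = 13/210
Total weight = 26/105 + 13/210 = 13/42
P(Y=1 | obs) = 26/105 / 13/42 = 4/5
P(Y=2 | obs) = 13/210 / 13/42 = 1/5
argmax = 1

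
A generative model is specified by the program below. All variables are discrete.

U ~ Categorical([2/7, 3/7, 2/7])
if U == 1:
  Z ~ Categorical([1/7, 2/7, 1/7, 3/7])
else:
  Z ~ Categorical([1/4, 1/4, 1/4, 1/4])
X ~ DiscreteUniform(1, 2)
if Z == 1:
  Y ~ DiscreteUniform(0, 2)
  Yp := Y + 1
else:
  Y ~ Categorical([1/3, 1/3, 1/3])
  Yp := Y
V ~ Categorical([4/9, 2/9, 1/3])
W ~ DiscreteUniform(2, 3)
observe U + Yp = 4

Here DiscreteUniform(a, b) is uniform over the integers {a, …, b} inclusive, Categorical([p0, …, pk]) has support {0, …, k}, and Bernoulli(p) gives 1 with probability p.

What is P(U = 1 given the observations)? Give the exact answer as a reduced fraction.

P(U = 1 | obs) = 3/10

Enumerate traces; 60 have nonzero weight after conditioning:
  (U=1, Z=1, X=1, Y=2, V=0, W=2) weight 2/441
  (U=1, Z=1, X=1, Y=2, V=0, W=3) weight 2/441
  (U=1, Z=1, X=1, Y=2, V=1, W=2) weight 1/441
  (U=1, Z=1, X=1, Y=2, V=1, W=3) weight 1/441
  (U=1, Z=1, X=1, Y=2, V=2, W=2) weight 1/294
  (U=1, Z=1, X=1, Y=2, V=2, W=3) weight 1/294
  (U=1, Z=1, X=2, Y=2, V=0, W=2) weight 2/441
  (U=1, Z=1, X=2, Y=2, V=0, W=3) weight 2/441
  (U=2, Z=0, X=1, Y=2, V=0, W=2) weight 1/378
  … 51 more
Group by U:
  weight(U=1) = 2/49
  weight(U=2) = 2/21
Total weight = 2/49 + 2/21 = 20/147
P(U=1 | obs) = 2/49 / 20/147 = 3/10
P(U=2 | obs) = 2/21 / 20/147 = 7/10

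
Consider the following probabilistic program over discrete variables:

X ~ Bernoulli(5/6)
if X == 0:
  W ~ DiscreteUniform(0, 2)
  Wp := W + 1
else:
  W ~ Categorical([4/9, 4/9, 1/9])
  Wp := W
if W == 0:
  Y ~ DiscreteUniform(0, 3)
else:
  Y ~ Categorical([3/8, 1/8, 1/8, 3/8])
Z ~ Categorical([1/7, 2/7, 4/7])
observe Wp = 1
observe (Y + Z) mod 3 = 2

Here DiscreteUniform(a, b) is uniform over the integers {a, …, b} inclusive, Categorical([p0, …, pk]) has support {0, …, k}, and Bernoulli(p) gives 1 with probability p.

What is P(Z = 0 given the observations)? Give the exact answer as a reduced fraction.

P(Z = 0 | obs) = 13/303

Enumerate traces; 8 have nonzero weight after conditioning:
  (X=0, W=0, Y=0, Z=2) weight 1/126
  (X=0, W=0, Y=1, Z=1) weight 1/252
  (X=0, W=0, Y=2, Z=0) weight 1/504
  (X=0, W=0, Y=3, Z=2) weight 1/126
  (X=1, W=1, Y=0, Z=2) weight 5/63
  (X=1, W=1, Y=1, Z=1) weight 5/378
  (X=1, W=1, Y=2, Z=0) weight 5/756
  (X=1, W=1, Y=3, Z=2) weight 5/63
Group by Z:
  weight(Z=0) = 13/1512
  weight(Z=1) = 13/756
  weight(Z=2) = 11/63
Total weight = 13/1512 + 13/756 + 11/63 = 101/504
P(Z=0 | obs) = 13/1512 / 101/504 = 13/303
P(Z=1 | obs) = 13/756 / 101/504 = 26/303
P(Z=2 | obs) = 11/63 / 101/504 = 88/101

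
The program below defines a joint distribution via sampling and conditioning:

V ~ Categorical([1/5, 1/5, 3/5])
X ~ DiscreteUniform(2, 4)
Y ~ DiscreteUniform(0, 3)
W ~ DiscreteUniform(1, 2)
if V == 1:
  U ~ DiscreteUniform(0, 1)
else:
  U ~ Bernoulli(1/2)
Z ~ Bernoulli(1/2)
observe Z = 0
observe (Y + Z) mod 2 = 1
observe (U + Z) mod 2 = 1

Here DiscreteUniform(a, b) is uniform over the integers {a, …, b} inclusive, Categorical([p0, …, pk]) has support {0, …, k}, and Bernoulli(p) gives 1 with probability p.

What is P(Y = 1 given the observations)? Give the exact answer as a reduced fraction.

P(Y = 1 | obs) = 1/2

Enumerate traces; 36 have nonzero weight after conditioning:
  (V=0, X=2, Y=1, W=1, U=1, Z=0) weight 1/480
  (V=0, X=2, Y=1, W=2, U=1, Z=0) weight 1/480
  (V=0, X=2, Y=3, W=1, U=1, Z=0) weight 1/480
  (V=0, X=2, Y=3, W=2, U=1, Z=0) weight 1/480
  (V=0, X=3, Y=1, W=1, U=1, Z=0) weight 1/480
  (V=0, X=3, Y=1, W=2, U=1, Z=0) weight 1/480
  (V=0, X=3, Y=3, W=1, U=1, Z=0) weight 1/480
  (V=0, X=3, Y=3, W=2, U=1, Z=0) weight 1/480
  … 28 more
Group by Y:
  weight(Y=1) = 1/16
  weight(Y=3) = 1/16
Total weight = 1/16 + 1/16 = 1/8
P(Y=1 | obs) = 1/16 / 1/8 = 1/2
P(Y=3 | obs) = 1/16 / 1/8 = 1/2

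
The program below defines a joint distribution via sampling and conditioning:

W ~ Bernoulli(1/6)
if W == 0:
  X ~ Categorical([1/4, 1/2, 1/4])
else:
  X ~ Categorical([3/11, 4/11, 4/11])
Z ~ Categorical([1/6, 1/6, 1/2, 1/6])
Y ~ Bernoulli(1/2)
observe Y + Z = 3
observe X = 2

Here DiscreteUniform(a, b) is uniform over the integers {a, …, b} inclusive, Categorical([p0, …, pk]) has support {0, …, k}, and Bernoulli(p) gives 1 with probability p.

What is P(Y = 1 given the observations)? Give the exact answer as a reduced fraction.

P(Y = 1 | obs) = 3/4

Enumerate traces; 4 have nonzero weight after conditioning:
  (W=0, X=2, Z=2, Y=1) weight 5/96
  (W=0, X=2, Z=3, Y=0) weight 5/288
  (W=1, X=2, Z=2, Y=1) weight 1/66
  (W=1, X=2, Z=3, Y=0) weight 1/198
Group by Y:
  weight(Y=0) = 71/3168
  weight(Y=1) = 71/1056
Total weight = 71/3168 + 71/1056 = 71/792
P(Y=0 | obs) = 71/3168 / 71/792 = 1/4
P(Y=1 | obs) = 71/1056 / 71/792 = 3/4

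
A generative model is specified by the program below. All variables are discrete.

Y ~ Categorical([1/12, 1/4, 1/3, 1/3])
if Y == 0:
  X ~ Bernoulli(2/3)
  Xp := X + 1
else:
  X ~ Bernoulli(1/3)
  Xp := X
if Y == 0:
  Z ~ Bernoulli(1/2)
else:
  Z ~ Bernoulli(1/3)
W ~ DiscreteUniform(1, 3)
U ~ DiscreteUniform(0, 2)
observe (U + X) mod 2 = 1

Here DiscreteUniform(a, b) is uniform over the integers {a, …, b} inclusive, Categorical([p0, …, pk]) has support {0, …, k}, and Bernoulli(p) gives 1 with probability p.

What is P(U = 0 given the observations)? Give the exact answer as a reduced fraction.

Enumerate traces; 72 have nonzero weight after conditioning:
  (Y=0, X=0, Z=0, W=1, U=1) weight 1/648
  (Y=0, X=0, Z=0, W=2, U=1) weight 1/648
  (Y=0, X=0, Z=0, W=3, U=1) weight 1/648
  (Y=0, X=0, Z=1, W=1, U=1) weight 1/648
  (Y=0, X=0, Z=1, W=2, U=1) weight 1/648
  (Y=0, X=0, Z=1, W=3, U=1) weight 1/648
  (Y=0, X=1, Z=0, W=1, U=0) weight 1/324
  (Y=0, X=1, Z=0, W=1, U=2) weight 1/324
  … 64 more
Group by U:
  weight(U=0) = 13/108
  weight(U=1) = 23/108
  weight(U=2) = 13/108
Total weight = 13/108 + 23/108 + 13/108 = 49/108
P(U=0 | obs) = 13/108 / 49/108 = 13/49
P(U=1 | obs) = 23/108 / 49/108 = 23/49
P(U=2 | obs) = 13/108 / 49/108 = 13/49

P(U = 0 | obs) = 13/49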